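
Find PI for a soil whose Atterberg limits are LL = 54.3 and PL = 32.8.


Result: 21.5

Derivation:
Using PI = LL - PL
PI = 54.3 - 32.8
PI = 21.5


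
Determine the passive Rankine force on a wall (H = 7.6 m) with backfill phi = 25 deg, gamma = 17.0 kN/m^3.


Result: 1209.68 kN/m

Derivation:
Compute passive earth pressure coefficient:
Kp = tan^2(45 + phi/2) = tan^2(57.5) = 2.463913
Compute passive force:
Pp = 0.5 * Kp * gamma * H^2
Pp = 0.5 * 2.463913 * 17.0 * 7.6^2
Pp = 1209.68 kN/m


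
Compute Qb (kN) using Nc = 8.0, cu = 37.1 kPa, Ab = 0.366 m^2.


Using Qb = Nc * cu * Ab
Qb = 8.0 * 37.1 * 0.366
Qb = 108.63 kN


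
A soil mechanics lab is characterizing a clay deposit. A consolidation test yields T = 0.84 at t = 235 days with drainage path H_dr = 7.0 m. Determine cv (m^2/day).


Using cv = T * H_dr^2 / t
H_dr^2 = 7.0^2 = 49.0
cv = 0.84 * 49.0 / 235
cv = 0.17515 m^2/day


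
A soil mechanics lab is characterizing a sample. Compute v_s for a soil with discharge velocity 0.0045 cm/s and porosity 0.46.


Result: 0.00978 cm/s

Derivation:
Using v_s = v_d / n
v_s = 0.0045 / 0.46
v_s = 0.00978 cm/s


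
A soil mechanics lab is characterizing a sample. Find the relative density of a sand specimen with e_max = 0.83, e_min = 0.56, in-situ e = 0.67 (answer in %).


Using Dr = (e_max - e) / (e_max - e_min) * 100
e_max - e = 0.83 - 0.67 = 0.16
e_max - e_min = 0.83 - 0.56 = 0.27
Dr = 0.16 / 0.27 * 100
Dr = 59.26 %


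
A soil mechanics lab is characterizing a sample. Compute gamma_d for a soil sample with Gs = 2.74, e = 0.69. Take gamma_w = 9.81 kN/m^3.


Result: 15.905 kN/m^3

Derivation:
Using gamma_d = Gs * gamma_w / (1 + e)
gamma_d = 2.74 * 9.81 / (1 + 0.69)
gamma_d = 2.74 * 9.81 / 1.69
gamma_d = 15.905 kN/m^3


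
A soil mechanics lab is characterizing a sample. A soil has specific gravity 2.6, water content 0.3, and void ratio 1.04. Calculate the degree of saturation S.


Using S = Gs * w / e
S = 2.6 * 0.3 / 1.04
S = 0.75


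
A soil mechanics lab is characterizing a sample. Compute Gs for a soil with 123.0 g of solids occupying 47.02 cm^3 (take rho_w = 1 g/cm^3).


Using Gs = m_s / (V_s * rho_w)
Since rho_w = 1 g/cm^3:
Gs = 123.0 / 47.02
Gs = 2.616


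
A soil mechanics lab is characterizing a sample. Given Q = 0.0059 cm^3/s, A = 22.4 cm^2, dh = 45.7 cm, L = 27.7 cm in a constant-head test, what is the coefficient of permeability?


Compute hydraulic gradient:
i = dh / L = 45.7 / 27.7 = 1.64982
Then apply Darcy's law:
k = Q / (A * i)
k = 0.0059 / (22.4 * 1.64982)
k = 0.0059 / 36.956
k = 0.00016 cm/s


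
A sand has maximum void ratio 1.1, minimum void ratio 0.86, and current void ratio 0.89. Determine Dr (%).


Result: 87.5 %

Derivation:
Using Dr = (e_max - e) / (e_max - e_min) * 100
e_max - e = 1.1 - 0.89 = 0.21
e_max - e_min = 1.1 - 0.86 = 0.24
Dr = 0.21 / 0.24 * 100
Dr = 87.5 %


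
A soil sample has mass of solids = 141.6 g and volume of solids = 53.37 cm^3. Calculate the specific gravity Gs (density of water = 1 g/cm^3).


Using Gs = m_s / (V_s * rho_w)
Since rho_w = 1 g/cm^3:
Gs = 141.6 / 53.37
Gs = 2.653


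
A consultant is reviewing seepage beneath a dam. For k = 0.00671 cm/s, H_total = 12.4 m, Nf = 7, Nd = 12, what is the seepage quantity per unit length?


Result: 0.0004854 m^3/s per m

Derivation:
Convert k to m/s for unit consistency with H:
k = 0.00671 cm/s = 0.00671 / 100 m/s = 6.71e-05 m/s
Using q = k * H * Nf / Nd
Nf / Nd = 7 / 12 = 0.5833
q = 6.71e-05 * 12.4 * 0.5833
q = 0.0004854 m^3/s per m


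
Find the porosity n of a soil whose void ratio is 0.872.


Using the relation n = e / (1 + e)
n = 0.872 / (1 + 0.872)
n = 0.872 / 1.872
n = 0.4658


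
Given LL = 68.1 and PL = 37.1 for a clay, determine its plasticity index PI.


Using PI = LL - PL
PI = 68.1 - 37.1
PI = 31.0


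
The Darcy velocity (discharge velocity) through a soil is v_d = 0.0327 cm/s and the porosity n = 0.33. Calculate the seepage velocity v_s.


Using v_s = v_d / n
v_s = 0.0327 / 0.33
v_s = 0.09909 cm/s


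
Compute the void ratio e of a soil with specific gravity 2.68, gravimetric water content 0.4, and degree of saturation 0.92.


Using the relation e = Gs * w / S
e = 2.68 * 0.4 / 0.92
e = 1.1652


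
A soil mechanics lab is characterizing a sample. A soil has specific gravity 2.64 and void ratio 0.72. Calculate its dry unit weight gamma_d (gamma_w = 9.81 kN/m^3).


Result: 15.057 kN/m^3

Derivation:
Using gamma_d = Gs * gamma_w / (1 + e)
gamma_d = 2.64 * 9.81 / (1 + 0.72)
gamma_d = 2.64 * 9.81 / 1.72
gamma_d = 15.057 kN/m^3


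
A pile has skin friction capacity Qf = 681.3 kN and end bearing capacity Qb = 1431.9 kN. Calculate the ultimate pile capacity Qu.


Using Qu = Qf + Qb
Qu = 681.3 + 1431.9
Qu = 2113.2 kN


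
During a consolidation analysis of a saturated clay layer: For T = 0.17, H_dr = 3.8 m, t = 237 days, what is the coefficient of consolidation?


Using cv = T * H_dr^2 / t
H_dr^2 = 3.8^2 = 14.44
cv = 0.17 * 14.44 / 237
cv = 0.01036 m^2/day


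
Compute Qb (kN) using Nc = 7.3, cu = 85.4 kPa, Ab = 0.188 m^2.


Result: 117.2 kN

Derivation:
Using Qb = Nc * cu * Ab
Qb = 7.3 * 85.4 * 0.188
Qb = 117.2 kN


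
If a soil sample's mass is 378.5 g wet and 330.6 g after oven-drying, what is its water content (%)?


Using w = (m_wet - m_dry) / m_dry * 100
m_wet - m_dry = 378.5 - 330.6 = 47.9 g
w = 47.9 / 330.6 * 100
w = 14.49 %


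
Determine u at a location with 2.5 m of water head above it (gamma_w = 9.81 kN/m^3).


Result: 24.53 kPa

Derivation:
Using u = gamma_w * h_w
u = 9.81 * 2.5
u = 24.53 kPa


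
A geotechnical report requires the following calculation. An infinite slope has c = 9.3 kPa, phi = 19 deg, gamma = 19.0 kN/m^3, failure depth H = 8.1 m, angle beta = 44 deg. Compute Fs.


Using Fs = c / (gamma*H*sin(beta)*cos(beta)) + tan(phi)/tan(beta)
Cohesion contribution = 9.3 / (19.0*8.1*sin(44)*cos(44))
Cohesion contribution = 0.120931
Friction contribution = tan(19)/tan(44) = 0.356562
Fs = 0.120931 + 0.356562
Fs = 0.477


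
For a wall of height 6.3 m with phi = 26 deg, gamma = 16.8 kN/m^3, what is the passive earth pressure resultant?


Result: 853.85 kN/m

Derivation:
Compute passive earth pressure coefficient:
Kp = tan^2(45 + phi/2) = tan^2(58.0) = 2.561071
Compute passive force:
Pp = 0.5 * Kp * gamma * H^2
Pp = 0.5 * 2.561071 * 16.8 * 6.3^2
Pp = 853.85 kN/m


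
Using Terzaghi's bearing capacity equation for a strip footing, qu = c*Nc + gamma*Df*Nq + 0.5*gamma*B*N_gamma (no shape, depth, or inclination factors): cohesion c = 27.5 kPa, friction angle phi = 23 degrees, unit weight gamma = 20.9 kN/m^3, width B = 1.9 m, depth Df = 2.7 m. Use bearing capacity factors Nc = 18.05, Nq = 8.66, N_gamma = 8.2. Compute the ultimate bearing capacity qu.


Compute qu = c*Nc + gamma*Df*Nq + 0.5*gamma*B*N_gamma
Term 1: 27.5 * 18.05 = 496.375
Term 2: 20.9 * 2.7 * 8.66 = 488.6838
Term 3: 0.5 * 20.9 * 1.9 * 8.2 = 162.811
qu = 496.375 + 488.6838 + 162.811
qu = 1147.87 kPa


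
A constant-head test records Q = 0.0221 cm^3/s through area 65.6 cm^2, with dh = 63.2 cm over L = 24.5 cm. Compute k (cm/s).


Compute hydraulic gradient:
i = dh / L = 63.2 / 24.5 = 2.57959
Then apply Darcy's law:
k = Q / (A * i)
k = 0.0221 / (65.6 * 2.57959)
k = 0.0221 / 169.221
k = 0.000131 cm/s


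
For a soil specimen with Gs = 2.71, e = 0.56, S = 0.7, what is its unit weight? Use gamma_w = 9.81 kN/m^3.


Result: 19.507 kN/m^3

Derivation:
Using gamma = gamma_w * (Gs + S*e) / (1 + e)
Numerator: Gs + S*e = 2.71 + 0.7*0.56 = 3.102
Denominator: 1 + e = 1 + 0.56 = 1.56
gamma = 9.81 * 3.102 / 1.56
gamma = 19.507 kN/m^3


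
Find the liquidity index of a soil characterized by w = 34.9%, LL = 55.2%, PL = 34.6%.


First compute the plasticity index:
PI = LL - PL = 55.2 - 34.6 = 20.6
Then compute the liquidity index:
LI = (w - PL) / PI
LI = (34.9 - 34.6) / 20.6
LI = 0.015


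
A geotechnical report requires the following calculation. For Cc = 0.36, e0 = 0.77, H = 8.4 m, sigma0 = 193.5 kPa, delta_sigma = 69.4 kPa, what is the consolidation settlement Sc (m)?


Result: 0.2274 m

Derivation:
Using Sc = Cc * H / (1 + e0) * log10((sigma0 + delta_sigma) / sigma0)
Stress ratio = (193.5 + 69.4) / 193.5 = 1.35866
log10(1.35866) = 0.13311
Cc * H / (1 + e0) = 0.36 * 8.4 / (1 + 0.77) = 1.70847
Sc = 1.70847 * 0.13311
Sc = 0.2274 m


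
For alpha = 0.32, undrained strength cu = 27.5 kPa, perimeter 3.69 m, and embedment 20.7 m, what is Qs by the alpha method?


Using Qs = alpha * cu * perimeter * L
Qs = 0.32 * 27.5 * 3.69 * 20.7
Qs = 672.17 kN


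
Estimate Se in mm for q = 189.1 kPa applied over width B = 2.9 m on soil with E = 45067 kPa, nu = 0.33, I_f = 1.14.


Using Se = q * B * (1 - nu^2) * I_f / E
1 - nu^2 = 1 - 0.33^2 = 0.8911
Se = 189.1 * 2.9 * 0.8911 * 1.14 / 45067
Se = 0.012361 m
Convert to mm: Se = 0.012361 * 1000 = 12.361 mm


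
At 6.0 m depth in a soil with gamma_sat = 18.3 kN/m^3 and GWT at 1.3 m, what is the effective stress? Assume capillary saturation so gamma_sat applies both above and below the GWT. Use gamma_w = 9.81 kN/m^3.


Total stress = gamma_sat * depth
sigma = 18.3 * 6.0 = 109.8 kPa
Pore water pressure u = gamma_w * (depth - d_wt)
u = 9.81 * (6.0 - 1.3) = 46.107 kPa
Effective stress = sigma - u
sigma' = 109.8 - 46.107 = 63.69 kPa


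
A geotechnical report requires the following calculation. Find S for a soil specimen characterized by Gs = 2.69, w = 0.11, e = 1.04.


Using S = Gs * w / e
S = 2.69 * 0.11 / 1.04
S = 0.2845


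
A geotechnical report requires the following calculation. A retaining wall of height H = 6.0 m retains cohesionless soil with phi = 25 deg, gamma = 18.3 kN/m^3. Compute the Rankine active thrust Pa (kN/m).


Compute active earth pressure coefficient:
Ka = tan^2(45 - phi/2) = tan^2(32.5) = 0.405859
Compute active force:
Pa = 0.5 * Ka * gamma * H^2
Pa = 0.5 * 0.405859 * 18.3 * 6.0^2
Pa = 133.69 kN/m


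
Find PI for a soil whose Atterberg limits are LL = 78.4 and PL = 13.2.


Using PI = LL - PL
PI = 78.4 - 13.2
PI = 65.2


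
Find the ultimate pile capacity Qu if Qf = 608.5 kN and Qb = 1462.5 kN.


Result: 2071.0 kN

Derivation:
Using Qu = Qf + Qb
Qu = 608.5 + 1462.5
Qu = 2071.0 kN


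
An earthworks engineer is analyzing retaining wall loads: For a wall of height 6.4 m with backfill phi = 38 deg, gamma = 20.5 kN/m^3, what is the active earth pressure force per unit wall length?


Compute active earth pressure coefficient:
Ka = tan^2(45 - phi/2) = tan^2(26.0) = 0.237883
Compute active force:
Pa = 0.5 * Ka * gamma * H^2
Pa = 0.5 * 0.237883 * 20.5 * 6.4^2
Pa = 99.87 kN/m


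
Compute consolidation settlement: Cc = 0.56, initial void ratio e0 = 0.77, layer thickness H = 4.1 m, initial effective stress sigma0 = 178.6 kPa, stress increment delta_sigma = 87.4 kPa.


Using Sc = Cc * H / (1 + e0) * log10((sigma0 + delta_sigma) / sigma0)
Stress ratio = (178.6 + 87.4) / 178.6 = 1.48936
log10(1.48936) = 0.173
Cc * H / (1 + e0) = 0.56 * 4.1 / (1 + 0.77) = 1.29718
Sc = 1.29718 * 0.173
Sc = 0.2244 m


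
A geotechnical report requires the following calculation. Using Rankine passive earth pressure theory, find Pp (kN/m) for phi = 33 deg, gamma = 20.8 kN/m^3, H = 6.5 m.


Result: 1490.5 kN/m

Derivation:
Compute passive earth pressure coefficient:
Kp = tan^2(45 + phi/2) = tan^2(61.5) = 3.39212
Compute passive force:
Pp = 0.5 * Kp * gamma * H^2
Pp = 0.5 * 3.39212 * 20.8 * 6.5^2
Pp = 1490.5 kN/m


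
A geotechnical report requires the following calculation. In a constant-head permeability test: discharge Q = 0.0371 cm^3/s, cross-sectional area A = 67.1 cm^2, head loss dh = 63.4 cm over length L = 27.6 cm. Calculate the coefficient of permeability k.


Result: 0.000241 cm/s

Derivation:
Compute hydraulic gradient:
i = dh / L = 63.4 / 27.6 = 2.2971
Then apply Darcy's law:
k = Q / (A * i)
k = 0.0371 / (67.1 * 2.2971)
k = 0.0371 / 154.136
k = 0.000241 cm/s


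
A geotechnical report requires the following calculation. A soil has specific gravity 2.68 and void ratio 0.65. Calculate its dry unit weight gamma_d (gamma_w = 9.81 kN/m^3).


Using gamma_d = Gs * gamma_w / (1 + e)
gamma_d = 2.68 * 9.81 / (1 + 0.65)
gamma_d = 2.68 * 9.81 / 1.65
gamma_d = 15.934 kN/m^3


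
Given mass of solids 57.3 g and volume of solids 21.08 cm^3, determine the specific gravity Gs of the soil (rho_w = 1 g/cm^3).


Result: 2.718

Derivation:
Using Gs = m_s / (V_s * rho_w)
Since rho_w = 1 g/cm^3:
Gs = 57.3 / 21.08
Gs = 2.718


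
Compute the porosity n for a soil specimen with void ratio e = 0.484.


Result: 0.3261

Derivation:
Using the relation n = e / (1 + e)
n = 0.484 / (1 + 0.484)
n = 0.484 / 1.484
n = 0.3261


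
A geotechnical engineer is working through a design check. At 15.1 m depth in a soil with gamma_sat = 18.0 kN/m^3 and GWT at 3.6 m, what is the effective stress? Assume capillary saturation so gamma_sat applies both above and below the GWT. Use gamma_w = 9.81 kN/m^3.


Result: 158.99 kPa

Derivation:
Total stress = gamma_sat * depth
sigma = 18.0 * 15.1 = 271.8 kPa
Pore water pressure u = gamma_w * (depth - d_wt)
u = 9.81 * (15.1 - 3.6) = 112.815 kPa
Effective stress = sigma - u
sigma' = 271.8 - 112.815 = 158.99 kPa


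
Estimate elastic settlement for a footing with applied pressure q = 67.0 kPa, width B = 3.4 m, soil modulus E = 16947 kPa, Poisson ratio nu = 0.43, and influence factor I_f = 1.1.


Using Se = q * B * (1 - nu^2) * I_f / E
1 - nu^2 = 1 - 0.43^2 = 0.8151
Se = 67.0 * 3.4 * 0.8151 * 1.1 / 16947
Se = 0.012052 m
Convert to mm: Se = 0.012052 * 1000 = 12.052 mm


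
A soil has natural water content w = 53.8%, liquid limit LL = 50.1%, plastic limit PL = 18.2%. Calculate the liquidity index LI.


Result: 1.116

Derivation:
First compute the plasticity index:
PI = LL - PL = 50.1 - 18.2 = 31.9
Then compute the liquidity index:
LI = (w - PL) / PI
LI = (53.8 - 18.2) / 31.9
LI = 1.116


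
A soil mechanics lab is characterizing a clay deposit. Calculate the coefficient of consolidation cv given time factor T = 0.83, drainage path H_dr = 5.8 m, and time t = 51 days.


Result: 0.54747 m^2/day

Derivation:
Using cv = T * H_dr^2 / t
H_dr^2 = 5.8^2 = 33.64
cv = 0.83 * 33.64 / 51
cv = 0.54747 m^2/day


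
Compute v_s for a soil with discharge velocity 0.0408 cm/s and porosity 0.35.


Result: 0.11657 cm/s

Derivation:
Using v_s = v_d / n
v_s = 0.0408 / 0.35
v_s = 0.11657 cm/s


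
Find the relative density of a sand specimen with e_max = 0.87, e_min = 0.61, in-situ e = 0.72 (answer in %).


Using Dr = (e_max - e) / (e_max - e_min) * 100
e_max - e = 0.87 - 0.72 = 0.15
e_max - e_min = 0.87 - 0.61 = 0.26
Dr = 0.15 / 0.26 * 100
Dr = 57.69 %


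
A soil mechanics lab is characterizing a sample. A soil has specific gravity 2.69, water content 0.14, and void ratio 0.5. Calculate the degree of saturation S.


Using S = Gs * w / e
S = 2.69 * 0.14 / 0.5
S = 0.7532


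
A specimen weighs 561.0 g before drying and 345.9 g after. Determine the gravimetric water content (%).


Using w = (m_wet - m_dry) / m_dry * 100
m_wet - m_dry = 561.0 - 345.9 = 215.1 g
w = 215.1 / 345.9 * 100
w = 62.19 %


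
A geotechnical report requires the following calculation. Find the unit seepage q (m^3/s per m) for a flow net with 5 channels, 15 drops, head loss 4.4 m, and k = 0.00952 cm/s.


Convert k to m/s for unit consistency with H:
k = 0.00952 cm/s = 0.00952 / 100 m/s = 9.52e-05 m/s
Using q = k * H * Nf / Nd
Nf / Nd = 5 / 15 = 0.3333
q = 9.52e-05 * 4.4 * 0.3333
q = 0.0001396 m^3/s per m


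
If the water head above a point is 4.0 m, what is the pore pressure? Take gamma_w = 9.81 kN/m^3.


Using u = gamma_w * h_w
u = 9.81 * 4.0
u = 39.24 kPa


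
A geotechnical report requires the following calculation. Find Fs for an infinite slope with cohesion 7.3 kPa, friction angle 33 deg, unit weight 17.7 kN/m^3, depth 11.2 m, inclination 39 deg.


Using Fs = c / (gamma*H*sin(beta)*cos(beta)) + tan(phi)/tan(beta)
Cohesion contribution = 7.3 / (17.7*11.2*sin(39)*cos(39))
Cohesion contribution = 0.0752934
Friction contribution = tan(33)/tan(39) = 0.801952
Fs = 0.0752934 + 0.801952
Fs = 0.877


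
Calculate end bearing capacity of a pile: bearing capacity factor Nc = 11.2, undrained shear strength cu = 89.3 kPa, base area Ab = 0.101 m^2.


Using Qb = Nc * cu * Ab
Qb = 11.2 * 89.3 * 0.101
Qb = 101.02 kN


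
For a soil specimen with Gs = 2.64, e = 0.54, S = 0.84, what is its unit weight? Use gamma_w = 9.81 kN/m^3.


Using gamma = gamma_w * (Gs + S*e) / (1 + e)
Numerator: Gs + S*e = 2.64 + 0.84*0.54 = 3.0936
Denominator: 1 + e = 1 + 0.54 = 1.54
gamma = 9.81 * 3.0936 / 1.54
gamma = 19.707 kN/m^3


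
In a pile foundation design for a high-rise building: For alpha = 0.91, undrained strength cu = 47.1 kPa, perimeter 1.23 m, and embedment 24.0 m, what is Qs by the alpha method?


Using Qs = alpha * cu * perimeter * L
Qs = 0.91 * 47.1 * 1.23 * 24.0
Qs = 1265.26 kN


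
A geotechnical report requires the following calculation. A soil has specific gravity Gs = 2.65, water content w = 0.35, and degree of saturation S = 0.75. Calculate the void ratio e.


Using the relation e = Gs * w / S
e = 2.65 * 0.35 / 0.75
e = 1.2367


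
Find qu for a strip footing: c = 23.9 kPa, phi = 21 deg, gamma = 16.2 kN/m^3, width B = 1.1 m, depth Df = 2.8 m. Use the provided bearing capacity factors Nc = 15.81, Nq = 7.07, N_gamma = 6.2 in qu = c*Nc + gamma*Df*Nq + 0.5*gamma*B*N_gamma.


Compute qu = c*Nc + gamma*Df*Nq + 0.5*gamma*B*N_gamma
Term 1: 23.9 * 15.81 = 377.859
Term 2: 16.2 * 2.8 * 7.07 = 320.6952
Term 3: 0.5 * 16.2 * 1.1 * 6.2 = 55.242
qu = 377.859 + 320.6952 + 55.242
qu = 753.8 kPa


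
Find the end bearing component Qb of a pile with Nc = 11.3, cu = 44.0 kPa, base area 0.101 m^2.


Using Qb = Nc * cu * Ab
Qb = 11.3 * 44.0 * 0.101
Qb = 50.22 kN


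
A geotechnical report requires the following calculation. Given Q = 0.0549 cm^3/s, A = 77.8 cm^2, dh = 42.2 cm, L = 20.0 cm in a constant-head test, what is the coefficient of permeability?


Result: 0.000334 cm/s

Derivation:
Compute hydraulic gradient:
i = dh / L = 42.2 / 20.0 = 2.11
Then apply Darcy's law:
k = Q / (A * i)
k = 0.0549 / (77.8 * 2.11)
k = 0.0549 / 164.158
k = 0.000334 cm/s


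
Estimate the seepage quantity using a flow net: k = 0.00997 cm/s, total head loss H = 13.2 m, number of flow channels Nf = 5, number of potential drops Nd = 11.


Result: 0.0005982 m^3/s per m

Derivation:
Convert k to m/s for unit consistency with H:
k = 0.00997 cm/s = 0.00997 / 100 m/s = 9.97e-05 m/s
Using q = k * H * Nf / Nd
Nf / Nd = 5 / 11 = 0.4545
q = 9.97e-05 * 13.2 * 0.4545
q = 0.0005982 m^3/s per m


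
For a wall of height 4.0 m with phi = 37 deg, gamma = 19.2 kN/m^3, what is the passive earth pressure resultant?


Compute passive earth pressure coefficient:
Kp = tan^2(45 + phi/2) = tan^2(63.5) = 4.022791
Compute passive force:
Pp = 0.5 * Kp * gamma * H^2
Pp = 0.5 * 4.022791 * 19.2 * 4.0^2
Pp = 617.9 kN/m


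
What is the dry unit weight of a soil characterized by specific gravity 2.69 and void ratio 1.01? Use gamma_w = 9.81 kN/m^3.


Using gamma_d = Gs * gamma_w / (1 + e)
gamma_d = 2.69 * 9.81 / (1 + 1.01)
gamma_d = 2.69 * 9.81 / 2.01
gamma_d = 13.129 kN/m^3


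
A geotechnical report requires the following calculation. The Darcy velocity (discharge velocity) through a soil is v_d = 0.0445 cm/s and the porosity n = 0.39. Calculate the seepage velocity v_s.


Using v_s = v_d / n
v_s = 0.0445 / 0.39
v_s = 0.1141 cm/s


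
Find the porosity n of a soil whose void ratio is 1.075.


Using the relation n = e / (1 + e)
n = 1.075 / (1 + 1.075)
n = 1.075 / 2.075
n = 0.5181


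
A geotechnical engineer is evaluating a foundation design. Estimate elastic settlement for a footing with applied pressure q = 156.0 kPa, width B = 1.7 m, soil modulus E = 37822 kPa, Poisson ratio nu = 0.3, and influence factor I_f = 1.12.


Using Se = q * B * (1 - nu^2) * I_f / E
1 - nu^2 = 1 - 0.3^2 = 0.91
Se = 156.0 * 1.7 * 0.91 * 1.12 / 37822
Se = 0.007146 m
Convert to mm: Se = 0.007146 * 1000 = 7.146 mm


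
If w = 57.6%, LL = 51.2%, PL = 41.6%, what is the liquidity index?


First compute the plasticity index:
PI = LL - PL = 51.2 - 41.6 = 9.6
Then compute the liquidity index:
LI = (w - PL) / PI
LI = (57.6 - 41.6) / 9.6
LI = 1.667


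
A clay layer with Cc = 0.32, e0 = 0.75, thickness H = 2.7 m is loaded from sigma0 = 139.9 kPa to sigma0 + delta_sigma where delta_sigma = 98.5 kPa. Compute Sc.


Result: 0.1143 m

Derivation:
Using Sc = Cc * H / (1 + e0) * log10((sigma0 + delta_sigma) / sigma0)
Stress ratio = (139.9 + 98.5) / 139.9 = 1.70407
log10(1.70407) = 0.231489
Cc * H / (1 + e0) = 0.32 * 2.7 / (1 + 0.75) = 0.493714
Sc = 0.493714 * 0.231489
Sc = 0.1143 m


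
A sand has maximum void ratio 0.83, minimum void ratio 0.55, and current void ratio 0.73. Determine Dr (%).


Using Dr = (e_max - e) / (e_max - e_min) * 100
e_max - e = 0.83 - 0.73 = 0.1
e_max - e_min = 0.83 - 0.55 = 0.28
Dr = 0.1 / 0.28 * 100
Dr = 35.71 %


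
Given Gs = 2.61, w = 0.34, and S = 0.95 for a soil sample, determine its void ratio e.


Result: 0.9341

Derivation:
Using the relation e = Gs * w / S
e = 2.61 * 0.34 / 0.95
e = 0.9341


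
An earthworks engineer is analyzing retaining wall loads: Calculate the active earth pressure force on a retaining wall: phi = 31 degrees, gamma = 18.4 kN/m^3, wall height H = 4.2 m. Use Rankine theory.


Compute active earth pressure coefficient:
Ka = tan^2(45 - phi/2) = tan^2(29.5) = 0.320099
Compute active force:
Pa = 0.5 * Ka * gamma * H^2
Pa = 0.5 * 0.320099 * 18.4 * 4.2^2
Pa = 51.95 kN/m


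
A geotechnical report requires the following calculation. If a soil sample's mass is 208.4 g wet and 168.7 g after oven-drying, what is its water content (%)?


Result: 23.53 %

Derivation:
Using w = (m_wet - m_dry) / m_dry * 100
m_wet - m_dry = 208.4 - 168.7 = 39.7 g
w = 39.7 / 168.7 * 100
w = 23.53 %


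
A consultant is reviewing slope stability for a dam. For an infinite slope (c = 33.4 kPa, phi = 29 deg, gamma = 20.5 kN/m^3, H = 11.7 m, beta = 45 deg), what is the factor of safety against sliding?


Result: 0.833

Derivation:
Using Fs = c / (gamma*H*sin(beta)*cos(beta)) + tan(phi)/tan(beta)
Cohesion contribution = 33.4 / (20.5*11.7*sin(45)*cos(45))
Cohesion contribution = 0.278507
Friction contribution = tan(29)/tan(45) = 0.554309
Fs = 0.278507 + 0.554309
Fs = 0.833


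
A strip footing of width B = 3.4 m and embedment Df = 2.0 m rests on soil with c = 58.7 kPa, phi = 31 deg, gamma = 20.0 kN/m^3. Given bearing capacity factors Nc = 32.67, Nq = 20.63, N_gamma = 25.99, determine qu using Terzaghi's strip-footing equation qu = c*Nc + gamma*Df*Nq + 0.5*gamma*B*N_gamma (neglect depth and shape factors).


Compute qu = c*Nc + gamma*Df*Nq + 0.5*gamma*B*N_gamma
Term 1: 58.7 * 32.67 = 1917.729
Term 2: 20.0 * 2.0 * 20.63 = 825.2
Term 3: 0.5 * 20.0 * 3.4 * 25.99 = 883.66
qu = 1917.729 + 825.2 + 883.66
qu = 3626.59 kPa


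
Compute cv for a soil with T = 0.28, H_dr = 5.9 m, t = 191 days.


Using cv = T * H_dr^2 / t
H_dr^2 = 5.9^2 = 34.81
cv = 0.28 * 34.81 / 191
cv = 0.05103 m^2/day


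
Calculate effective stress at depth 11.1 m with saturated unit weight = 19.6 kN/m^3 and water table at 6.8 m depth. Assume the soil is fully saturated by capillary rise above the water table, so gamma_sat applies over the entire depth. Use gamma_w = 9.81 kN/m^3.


Total stress = gamma_sat * depth
sigma = 19.6 * 11.1 = 217.56 kPa
Pore water pressure u = gamma_w * (depth - d_wt)
u = 9.81 * (11.1 - 6.8) = 42.183 kPa
Effective stress = sigma - u
sigma' = 217.56 - 42.183 = 175.38 kPa


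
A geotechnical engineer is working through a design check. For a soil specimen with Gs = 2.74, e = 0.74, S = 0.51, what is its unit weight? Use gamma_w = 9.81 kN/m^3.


Using gamma = gamma_w * (Gs + S*e) / (1 + e)
Numerator: Gs + S*e = 2.74 + 0.51*0.74 = 3.1174
Denominator: 1 + e = 1 + 0.74 = 1.74
gamma = 9.81 * 3.1174 / 1.74
gamma = 17.576 kN/m^3


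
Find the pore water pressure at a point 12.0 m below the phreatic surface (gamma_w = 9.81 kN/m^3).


Using u = gamma_w * h_w
u = 9.81 * 12.0
u = 117.72 kPa


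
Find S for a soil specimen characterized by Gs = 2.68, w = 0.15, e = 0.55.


Using S = Gs * w / e
S = 2.68 * 0.15 / 0.55
S = 0.7309


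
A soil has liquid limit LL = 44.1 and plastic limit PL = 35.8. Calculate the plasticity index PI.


Using PI = LL - PL
PI = 44.1 - 35.8
PI = 8.3


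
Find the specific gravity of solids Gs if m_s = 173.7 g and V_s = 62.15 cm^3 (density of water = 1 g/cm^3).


Using Gs = m_s / (V_s * rho_w)
Since rho_w = 1 g/cm^3:
Gs = 173.7 / 62.15
Gs = 2.795


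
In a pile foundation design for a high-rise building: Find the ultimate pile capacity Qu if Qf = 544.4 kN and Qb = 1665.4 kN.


Using Qu = Qf + Qb
Qu = 544.4 + 1665.4
Qu = 2209.8 kN


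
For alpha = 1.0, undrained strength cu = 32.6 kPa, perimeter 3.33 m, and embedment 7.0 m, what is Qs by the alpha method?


Using Qs = alpha * cu * perimeter * L
Qs = 1.0 * 32.6 * 3.33 * 7.0
Qs = 759.91 kN


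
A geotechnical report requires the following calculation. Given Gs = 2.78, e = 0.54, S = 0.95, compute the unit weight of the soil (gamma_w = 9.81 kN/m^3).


Using gamma = gamma_w * (Gs + S*e) / (1 + e)
Numerator: Gs + S*e = 2.78 + 0.95*0.54 = 3.293
Denominator: 1 + e = 1 + 0.54 = 1.54
gamma = 9.81 * 3.293 / 1.54
gamma = 20.977 kN/m^3


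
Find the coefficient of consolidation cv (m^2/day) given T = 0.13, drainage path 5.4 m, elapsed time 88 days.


Result: 0.04308 m^2/day

Derivation:
Using cv = T * H_dr^2 / t
H_dr^2 = 5.4^2 = 29.16
cv = 0.13 * 29.16 / 88
cv = 0.04308 m^2/day


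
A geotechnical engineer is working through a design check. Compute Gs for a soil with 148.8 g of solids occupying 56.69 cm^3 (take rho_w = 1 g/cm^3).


Using Gs = m_s / (V_s * rho_w)
Since rho_w = 1 g/cm^3:
Gs = 148.8 / 56.69
Gs = 2.625


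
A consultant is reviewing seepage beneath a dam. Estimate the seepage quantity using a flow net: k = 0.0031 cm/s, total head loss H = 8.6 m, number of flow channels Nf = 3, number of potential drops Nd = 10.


Convert k to m/s for unit consistency with H:
k = 0.0031 cm/s = 0.0031 / 100 m/s = 3.1e-05 m/s
Using q = k * H * Nf / Nd
Nf / Nd = 3 / 10 = 0.3
q = 3.1e-05 * 8.6 * 0.3
q = 7.998e-05 m^3/s per m


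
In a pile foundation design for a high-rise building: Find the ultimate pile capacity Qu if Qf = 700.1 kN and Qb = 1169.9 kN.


Result: 1870.0 kN

Derivation:
Using Qu = Qf + Qb
Qu = 700.1 + 1169.9
Qu = 1870.0 kN


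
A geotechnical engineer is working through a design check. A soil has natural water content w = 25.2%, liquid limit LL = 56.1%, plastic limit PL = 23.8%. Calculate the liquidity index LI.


First compute the plasticity index:
PI = LL - PL = 56.1 - 23.8 = 32.3
Then compute the liquidity index:
LI = (w - PL) / PI
LI = (25.2 - 23.8) / 32.3
LI = 0.043


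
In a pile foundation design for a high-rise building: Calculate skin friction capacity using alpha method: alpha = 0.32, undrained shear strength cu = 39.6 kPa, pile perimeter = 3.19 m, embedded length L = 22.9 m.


Result: 925.7 kN

Derivation:
Using Qs = alpha * cu * perimeter * L
Qs = 0.32 * 39.6 * 3.19 * 22.9
Qs = 925.7 kN


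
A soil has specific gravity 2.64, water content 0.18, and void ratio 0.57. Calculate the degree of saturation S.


Using S = Gs * w / e
S = 2.64 * 0.18 / 0.57
S = 0.8337


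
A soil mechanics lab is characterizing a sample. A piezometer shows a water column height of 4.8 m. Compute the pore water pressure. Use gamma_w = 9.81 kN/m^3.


Using u = gamma_w * h_w
u = 9.81 * 4.8
u = 47.09 kPa


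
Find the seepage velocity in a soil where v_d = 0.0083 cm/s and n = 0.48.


Using v_s = v_d / n
v_s = 0.0083 / 0.48
v_s = 0.01729 cm/s


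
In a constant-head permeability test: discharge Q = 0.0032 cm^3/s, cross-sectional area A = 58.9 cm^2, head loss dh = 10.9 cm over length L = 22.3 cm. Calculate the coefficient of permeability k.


Result: 0.000111 cm/s

Derivation:
Compute hydraulic gradient:
i = dh / L = 10.9 / 22.3 = 0.488789
Then apply Darcy's law:
k = Q / (A * i)
k = 0.0032 / (58.9 * 0.488789)
k = 0.0032 / 28.7897
k = 0.000111 cm/s


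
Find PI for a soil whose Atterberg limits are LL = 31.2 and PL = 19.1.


Using PI = LL - PL
PI = 31.2 - 19.1
PI = 12.1


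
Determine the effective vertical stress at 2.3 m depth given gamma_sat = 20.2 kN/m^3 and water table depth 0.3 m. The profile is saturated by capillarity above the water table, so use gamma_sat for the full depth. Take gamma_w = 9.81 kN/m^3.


Result: 26.84 kPa

Derivation:
Total stress = gamma_sat * depth
sigma = 20.2 * 2.3 = 46.46 kPa
Pore water pressure u = gamma_w * (depth - d_wt)
u = 9.81 * (2.3 - 0.3) = 19.62 kPa
Effective stress = sigma - u
sigma' = 46.46 - 19.62 = 26.84 kPa


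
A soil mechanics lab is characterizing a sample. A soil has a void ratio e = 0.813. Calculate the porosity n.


Using the relation n = e / (1 + e)
n = 0.813 / (1 + 0.813)
n = 0.813 / 1.813
n = 0.4484


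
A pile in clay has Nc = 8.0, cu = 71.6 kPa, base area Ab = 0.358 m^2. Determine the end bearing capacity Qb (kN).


Result: 205.06 kN

Derivation:
Using Qb = Nc * cu * Ab
Qb = 8.0 * 71.6 * 0.358
Qb = 205.06 kN


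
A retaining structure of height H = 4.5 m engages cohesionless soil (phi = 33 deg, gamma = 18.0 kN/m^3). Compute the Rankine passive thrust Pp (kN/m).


Result: 618.21 kN/m

Derivation:
Compute passive earth pressure coefficient:
Kp = tan^2(45 + phi/2) = tan^2(61.5) = 3.39212
Compute passive force:
Pp = 0.5 * Kp * gamma * H^2
Pp = 0.5 * 3.39212 * 18.0 * 4.5^2
Pp = 618.21 kN/m


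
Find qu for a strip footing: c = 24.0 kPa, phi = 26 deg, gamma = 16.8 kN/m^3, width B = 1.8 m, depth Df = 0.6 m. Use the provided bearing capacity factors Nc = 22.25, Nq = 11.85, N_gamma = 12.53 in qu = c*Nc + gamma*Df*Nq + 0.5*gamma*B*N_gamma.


Compute qu = c*Nc + gamma*Df*Nq + 0.5*gamma*B*N_gamma
Term 1: 24.0 * 22.25 = 534.0
Term 2: 16.8 * 0.6 * 11.85 = 119.448
Term 3: 0.5 * 16.8 * 1.8 * 12.53 = 189.4536
qu = 534.0 + 119.448 + 189.4536
qu = 842.9 kPa


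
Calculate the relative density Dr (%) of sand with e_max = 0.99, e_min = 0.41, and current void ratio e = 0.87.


Using Dr = (e_max - e) / (e_max - e_min) * 100
e_max - e = 0.99 - 0.87 = 0.12
e_max - e_min = 0.99 - 0.41 = 0.58
Dr = 0.12 / 0.58 * 100
Dr = 20.69 %


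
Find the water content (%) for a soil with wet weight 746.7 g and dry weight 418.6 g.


Using w = (m_wet - m_dry) / m_dry * 100
m_wet - m_dry = 746.7 - 418.6 = 328.1 g
w = 328.1 / 418.6 * 100
w = 78.38 %


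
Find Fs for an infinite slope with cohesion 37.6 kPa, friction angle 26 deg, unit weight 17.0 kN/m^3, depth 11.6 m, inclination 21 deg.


Result: 1.84

Derivation:
Using Fs = c / (gamma*H*sin(beta)*cos(beta)) + tan(phi)/tan(beta)
Cohesion contribution = 37.6 / (17.0*11.6*sin(21)*cos(21))
Cohesion contribution = 0.569902
Friction contribution = tan(26)/tan(21) = 1.27059
Fs = 0.569902 + 1.27059
Fs = 1.84


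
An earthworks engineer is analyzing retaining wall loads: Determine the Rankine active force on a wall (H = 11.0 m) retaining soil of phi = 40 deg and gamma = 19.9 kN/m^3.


Result: 261.79 kN/m

Derivation:
Compute active earth pressure coefficient:
Ka = tan^2(45 - phi/2) = tan^2(25.0) = 0.217443
Compute active force:
Pa = 0.5 * Ka * gamma * H^2
Pa = 0.5 * 0.217443 * 19.9 * 11.0^2
Pa = 261.79 kN/m


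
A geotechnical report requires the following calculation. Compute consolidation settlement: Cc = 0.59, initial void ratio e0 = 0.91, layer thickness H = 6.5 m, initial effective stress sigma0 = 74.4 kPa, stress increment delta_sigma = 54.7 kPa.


Result: 0.4806 m

Derivation:
Using Sc = Cc * H / (1 + e0) * log10((sigma0 + delta_sigma) / sigma0)
Stress ratio = (74.4 + 54.7) / 74.4 = 1.73522
log10(1.73522) = 0.239353
Cc * H / (1 + e0) = 0.59 * 6.5 / (1 + 0.91) = 2.00785
Sc = 2.00785 * 0.239353
Sc = 0.4806 m


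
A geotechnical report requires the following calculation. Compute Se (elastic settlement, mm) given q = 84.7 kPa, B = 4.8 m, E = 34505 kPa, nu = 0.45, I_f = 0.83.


Result: 7.799 mm

Derivation:
Using Se = q * B * (1 - nu^2) * I_f / E
1 - nu^2 = 1 - 0.45^2 = 0.7975
Se = 84.7 * 4.8 * 0.7975 * 0.83 / 34505
Se = 0.007799 m
Convert to mm: Se = 0.007799 * 1000 = 7.799 mm


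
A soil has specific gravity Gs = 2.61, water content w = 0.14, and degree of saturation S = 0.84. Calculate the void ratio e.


Result: 0.435

Derivation:
Using the relation e = Gs * w / S
e = 2.61 * 0.14 / 0.84
e = 0.435


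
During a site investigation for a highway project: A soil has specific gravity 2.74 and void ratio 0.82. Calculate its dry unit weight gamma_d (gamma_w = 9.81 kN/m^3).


Result: 14.769 kN/m^3

Derivation:
Using gamma_d = Gs * gamma_w / (1 + e)
gamma_d = 2.74 * 9.81 / (1 + 0.82)
gamma_d = 2.74 * 9.81 / 1.82
gamma_d = 14.769 kN/m^3


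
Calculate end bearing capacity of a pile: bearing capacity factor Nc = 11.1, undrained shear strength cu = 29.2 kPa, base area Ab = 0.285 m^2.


Using Qb = Nc * cu * Ab
Qb = 11.1 * 29.2 * 0.285
Qb = 92.37 kN


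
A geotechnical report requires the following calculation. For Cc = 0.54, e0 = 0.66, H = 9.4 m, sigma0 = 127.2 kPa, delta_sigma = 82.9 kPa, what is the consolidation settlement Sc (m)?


Using Sc = Cc * H / (1 + e0) * log10((sigma0 + delta_sigma) / sigma0)
Stress ratio = (127.2 + 82.9) / 127.2 = 1.65173
log10(1.65173) = 0.217939
Cc * H / (1 + e0) = 0.54 * 9.4 / (1 + 0.66) = 3.05783
Sc = 3.05783 * 0.217939
Sc = 0.6664 m


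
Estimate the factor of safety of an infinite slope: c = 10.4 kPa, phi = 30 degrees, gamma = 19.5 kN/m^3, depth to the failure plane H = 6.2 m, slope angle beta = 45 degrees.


Using Fs = c / (gamma*H*sin(beta)*cos(beta)) + tan(phi)/tan(beta)
Cohesion contribution = 10.4 / (19.5*6.2*sin(45)*cos(45))
Cohesion contribution = 0.172043
Friction contribution = tan(30)/tan(45) = 0.57735
Fs = 0.172043 + 0.57735
Fs = 0.749


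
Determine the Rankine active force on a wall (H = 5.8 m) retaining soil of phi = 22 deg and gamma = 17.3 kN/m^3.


Compute active earth pressure coefficient:
Ka = tan^2(45 - phi/2) = tan^2(34.0) = 0.454962
Compute active force:
Pa = 0.5 * Ka * gamma * H^2
Pa = 0.5 * 0.454962 * 17.3 * 5.8^2
Pa = 132.39 kN/m


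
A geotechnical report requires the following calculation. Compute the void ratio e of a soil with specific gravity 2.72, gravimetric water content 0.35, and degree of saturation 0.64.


Using the relation e = Gs * w / S
e = 2.72 * 0.35 / 0.64
e = 1.4875


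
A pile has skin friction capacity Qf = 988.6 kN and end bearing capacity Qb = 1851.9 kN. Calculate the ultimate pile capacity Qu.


Result: 2840.5 kN

Derivation:
Using Qu = Qf + Qb
Qu = 988.6 + 1851.9
Qu = 2840.5 kN


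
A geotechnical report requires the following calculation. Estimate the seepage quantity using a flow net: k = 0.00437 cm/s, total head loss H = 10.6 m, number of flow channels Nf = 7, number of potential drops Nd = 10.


Result: 0.0003243 m^3/s per m

Derivation:
Convert k to m/s for unit consistency with H:
k = 0.00437 cm/s = 0.00437 / 100 m/s = 4.37e-05 m/s
Using q = k * H * Nf / Nd
Nf / Nd = 7 / 10 = 0.7
q = 4.37e-05 * 10.6 * 0.7
q = 0.0003243 m^3/s per m


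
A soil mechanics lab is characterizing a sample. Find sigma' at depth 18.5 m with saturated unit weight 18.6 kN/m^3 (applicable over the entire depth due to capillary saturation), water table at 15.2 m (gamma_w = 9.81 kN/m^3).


Total stress = gamma_sat * depth
sigma = 18.6 * 18.5 = 344.1 kPa
Pore water pressure u = gamma_w * (depth - d_wt)
u = 9.81 * (18.5 - 15.2) = 32.373 kPa
Effective stress = sigma - u
sigma' = 344.1 - 32.373 = 311.73 kPa


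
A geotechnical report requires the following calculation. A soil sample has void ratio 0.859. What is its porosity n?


Result: 0.4621

Derivation:
Using the relation n = e / (1 + e)
n = 0.859 / (1 + 0.859)
n = 0.859 / 1.859
n = 0.4621


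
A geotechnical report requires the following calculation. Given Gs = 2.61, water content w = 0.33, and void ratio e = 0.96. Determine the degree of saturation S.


Using S = Gs * w / e
S = 2.61 * 0.33 / 0.96
S = 0.8972


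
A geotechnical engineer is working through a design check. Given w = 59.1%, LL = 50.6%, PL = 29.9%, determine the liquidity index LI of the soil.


Result: 1.411

Derivation:
First compute the plasticity index:
PI = LL - PL = 50.6 - 29.9 = 20.7
Then compute the liquidity index:
LI = (w - PL) / PI
LI = (59.1 - 29.9) / 20.7
LI = 1.411


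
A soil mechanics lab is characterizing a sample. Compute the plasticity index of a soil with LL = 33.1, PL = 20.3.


Result: 12.8

Derivation:
Using PI = LL - PL
PI = 33.1 - 20.3
PI = 12.8


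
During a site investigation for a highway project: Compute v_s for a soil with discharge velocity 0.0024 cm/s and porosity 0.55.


Result: 0.00436 cm/s

Derivation:
Using v_s = v_d / n
v_s = 0.0024 / 0.55
v_s = 0.00436 cm/s


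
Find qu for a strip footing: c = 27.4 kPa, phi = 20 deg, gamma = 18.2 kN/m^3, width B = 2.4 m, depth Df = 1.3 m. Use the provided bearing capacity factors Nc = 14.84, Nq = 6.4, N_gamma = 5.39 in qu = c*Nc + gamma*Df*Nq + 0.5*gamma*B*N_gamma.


Result: 675.76 kPa

Derivation:
Compute qu = c*Nc + gamma*Df*Nq + 0.5*gamma*B*N_gamma
Term 1: 27.4 * 14.84 = 406.616
Term 2: 18.2 * 1.3 * 6.4 = 151.424
Term 3: 0.5 * 18.2 * 2.4 * 5.39 = 117.7176
qu = 406.616 + 151.424 + 117.7176
qu = 675.76 kPa


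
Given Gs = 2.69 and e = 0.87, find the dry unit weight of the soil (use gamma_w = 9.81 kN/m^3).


Using gamma_d = Gs * gamma_w / (1 + e)
gamma_d = 2.69 * 9.81 / (1 + 0.87)
gamma_d = 2.69 * 9.81 / 1.87
gamma_d = 14.112 kN/m^3


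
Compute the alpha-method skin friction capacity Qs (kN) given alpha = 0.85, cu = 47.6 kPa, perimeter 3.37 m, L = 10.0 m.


Using Qs = alpha * cu * perimeter * L
Qs = 0.85 * 47.6 * 3.37 * 10.0
Qs = 1363.5 kN


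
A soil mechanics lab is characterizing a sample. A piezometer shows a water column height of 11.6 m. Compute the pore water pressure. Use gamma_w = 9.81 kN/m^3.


Using u = gamma_w * h_w
u = 9.81 * 11.6
u = 113.8 kPa


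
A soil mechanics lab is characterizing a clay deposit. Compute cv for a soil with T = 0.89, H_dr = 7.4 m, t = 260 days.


Using cv = T * H_dr^2 / t
H_dr^2 = 7.4^2 = 54.76
cv = 0.89 * 54.76 / 260
cv = 0.18745 m^2/day


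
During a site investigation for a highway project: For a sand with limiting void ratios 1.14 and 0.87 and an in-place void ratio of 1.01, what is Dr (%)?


Result: 48.15 %

Derivation:
Using Dr = (e_max - e) / (e_max - e_min) * 100
e_max - e = 1.14 - 1.01 = 0.13
e_max - e_min = 1.14 - 0.87 = 0.27
Dr = 0.13 / 0.27 * 100
Dr = 48.15 %


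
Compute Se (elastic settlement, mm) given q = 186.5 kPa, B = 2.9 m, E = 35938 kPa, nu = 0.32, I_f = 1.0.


Using Se = q * B * (1 - nu^2) * I_f / E
1 - nu^2 = 1 - 0.32^2 = 0.8976
Se = 186.5 * 2.9 * 0.8976 * 1.0 / 35938
Se = 0.013508 m
Convert to mm: Se = 0.013508 * 1000 = 13.508 mm


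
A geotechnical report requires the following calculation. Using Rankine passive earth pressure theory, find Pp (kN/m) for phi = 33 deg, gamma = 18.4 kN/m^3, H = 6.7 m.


Compute passive earth pressure coefficient:
Kp = tan^2(45 + phi/2) = tan^2(61.5) = 3.39212
Compute passive force:
Pp = 0.5 * Kp * gamma * H^2
Pp = 0.5 * 3.39212 * 18.4 * 6.7^2
Pp = 1400.9 kN/m


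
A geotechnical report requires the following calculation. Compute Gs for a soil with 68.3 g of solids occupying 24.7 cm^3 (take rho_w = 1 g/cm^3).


Using Gs = m_s / (V_s * rho_w)
Since rho_w = 1 g/cm^3:
Gs = 68.3 / 24.7
Gs = 2.765


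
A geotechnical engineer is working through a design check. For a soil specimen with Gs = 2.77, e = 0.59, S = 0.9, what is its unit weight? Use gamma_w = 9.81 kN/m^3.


Result: 20.367 kN/m^3

Derivation:
Using gamma = gamma_w * (Gs + S*e) / (1 + e)
Numerator: Gs + S*e = 2.77 + 0.9*0.59 = 3.301
Denominator: 1 + e = 1 + 0.59 = 1.59
gamma = 9.81 * 3.301 / 1.59
gamma = 20.367 kN/m^3
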